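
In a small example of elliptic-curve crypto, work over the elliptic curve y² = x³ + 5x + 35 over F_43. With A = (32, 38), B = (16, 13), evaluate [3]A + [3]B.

(25, 41)

First 3A:
Repeated addition: build up to 3A.
2A: tangent at (32, 38): λ = (3·32² + 5)/(2·38) ≡ 24/33. 33⁻¹ ≡ 30 (mod 43), so λ ≡ 24·30 ≡ 32.
  x = λ² - 32 - 32 = 1024 - 64 ≡ 14; y = λ·(32 - 14) - 38 ≡ 22. → (14, 22)
3A: (14, 22) + (32, 38). λ = (38 - 22)/(32 - 14) ≡ 16/18 mod 43. 18⁻¹ ≡ 12 (mod 43) since 18·12 = 216 ≡ 1, so λ ≡ 20.
  x = λ² - 14 - 32 = 400 - 46 ≡ 10; y = λ·(14 - 10) - 22 ≡ 15. → (10, 15)
3A = (10, 15).
Next 3B:
Repeated addition: build up to 3B.
2B: tangent at (16, 13): λ = (3·16² + 5)/(2·13) ≡ 42/26. 26⁻¹ ≡ 5 (mod 43), so λ ≡ 42·5 ≡ 38.
  x = λ² - 16 - 16 = 1444 - 32 ≡ 36; y = λ·(16 - 36) - 13 ≡ 1. → (36, 1)
3B: (36, 1) + (16, 13). λ = (13 - 1)/(16 - 36) ≡ 12/23 mod 43. 23⁻¹ ≡ 15 (mod 43) since 23·15 = 345 ≡ 1, so λ ≡ 8.
  x = λ² - 36 - 16 = 64 - 52 ≡ 12; y = λ·(36 - 12) - 1 ≡ 19. → (12, 19)
3B = (12, 19).
Finally 3A + 3B:
(10, 15) + (12, 19). λ = (19 - 15)/(12 - 10) ≡ 4/2 mod 43. 2⁻¹ ≡ 22 (mod 43) since 2·22 = 44 ≡ 1, so λ ≡ 2.
  x = λ² - 10 - 12 = 4 - 22 ≡ 25; y = λ·(10 - 25) - 15 ≡ 41. → (25, 41)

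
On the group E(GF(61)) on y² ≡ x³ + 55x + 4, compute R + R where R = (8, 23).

(6, 1)

tangent at (8, 23): λ = (3·8² + 55)/(2·23) ≡ 3/46. 46⁻¹ ≡ 4 (mod 61), so λ ≡ 3·4 ≡ 12.
  x = λ² - 8 - 8 = 144 - 16 ≡ 6; y = λ·(8 - 6) - 23 ≡ 1. → (6, 1)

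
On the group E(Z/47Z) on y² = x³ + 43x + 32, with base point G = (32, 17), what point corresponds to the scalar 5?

(41, 13)

Repeated addition: build up to 5G.
2G: tangent at (32, 17): λ = (3·32² + 43)/(2·17) ≡ 13/34. 34⁻¹ ≡ 18 (mod 47) since 34·18 = 612 ≡ 1, so λ ≡ 13·18 ≡ 46.
  x = λ² - 32 - 32 = 2116 - 64 ≡ 31; y = λ·(32 - 31) - 17 ≡ 29. → (31, 29)
3G: (31, 29) + (32, 17). λ = (17 - 29)/(32 - 31) ≡ 35/1 mod 47. 1⁻¹ ≡ 1 (mod 47), so λ ≡ 35.
  x = λ² - 31 - 32 = 1225 - 63 ≡ 34; y = λ·(31 - 34) - 29 ≡ 7. → (34, 7)
4G: (34, 7) + (32, 17). λ = (17 - 7)/(32 - 34) ≡ 10/45 mod 47. 45⁻¹ ≡ 23 (mod 47), so λ ≡ 42.
  x = λ² - 34 - 32 = 1764 - 66 ≡ 6; y = λ·(34 - 6) - 7 ≡ 41. → (6, 41)
5G: (6, 41) + (32, 17). λ = (17 - 41)/(32 - 6) ≡ 23/26 mod 47. 26⁻¹ ≡ 38 (mod 47), so λ ≡ 28.
  x = λ² - 6 - 32 = 784 - 38 ≡ 41; y = λ·(6 - 41) - 41 ≡ 13. → (41, 13)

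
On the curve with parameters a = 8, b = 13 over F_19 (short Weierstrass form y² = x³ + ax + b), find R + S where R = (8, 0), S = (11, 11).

(5, 11)

(8, 0) + (11, 11). λ = (11 - 0)/(11 - 8) ≡ 11/3 mod 19. 3⁻¹ ≡ 13 (mod 19), so λ ≡ 10.
  x = λ² - 8 - 11 = 100 - 19 ≡ 5; y = λ·(8 - 5) - 0 ≡ 11. → (5, 11)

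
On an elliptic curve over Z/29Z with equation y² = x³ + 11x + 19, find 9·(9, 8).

Write P = (9, 8).
Double-and-add on 9 = (1001)₂. Start with P = (9, 8) for the leading 1-bit.
double: tangent at (9, 8): λ = (3·9² + 11)/(2·8) ≡ 22/16. 16⁻¹ ≡ 20 (mod 29) since 16·20 = 320 ≡ 1, so λ ≡ 22·20 ≡ 5.
  x = λ² - 9 - 9 = 25 - 18 ≡ 7; y = λ·(9 - 7) - 8 ≡ 2. → (7, 2)
double: tangent at (7, 2): λ = (3·7² + 11)/(2·2) ≡ 13/4. 4⁻¹ ≡ 22 (mod 29) since 4·22 = 88 ≡ 1, so λ ≡ 13·22 ≡ 25.
  x = λ² - 7 - 7 = 625 - 14 ≡ 2; y = λ·(7 - 2) - 2 ≡ 7. → (2, 7)
double: tangent at (2, 7): λ = (3·2² + 11)/(2·7) ≡ 23/14. 14⁻¹ ≡ 27 (mod 29) since 14·27 = 378 ≡ 1, so λ ≡ 23·27 ≡ 12.
  x = λ² - 2 - 2 = 144 - 4 ≡ 24; y = λ·(2 - 24) - 7 ≡ 19. → (24, 19)
add P: (24, 19) + (9, 8). λ = (8 - 19)/(9 - 24) ≡ 18/14 mod 29. 14⁻¹ ≡ 27 (mod 29) since 14·27 = 378 ≡ 1, so λ ≡ 22.
  x = λ² - 24 - 9 = 484 - 33 ≡ 16; y = λ·(24 - 16) - 19 ≡ 12. → (16, 12)

(16, 12)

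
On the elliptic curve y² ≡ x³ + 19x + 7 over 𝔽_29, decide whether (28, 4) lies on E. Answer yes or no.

yes

y² = 4² ≡ 16; x³ + 19x + 7 = 22491 ≡ 16 (mod 29). 16 = 16.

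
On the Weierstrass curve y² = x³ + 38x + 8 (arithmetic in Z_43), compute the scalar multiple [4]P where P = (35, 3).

Repeated addition: build up to 4P.
2P: tangent at (35, 3): λ = (3·35² + 38)/(2·3) ≡ 15/6. 6⁻¹ ≡ 36 (mod 43) since 6·36 = 216 ≡ 1, so λ ≡ 15·36 ≡ 24.
  x = λ² - 35 - 35 = 576 - 70 ≡ 33; y = λ·(35 - 33) - 3 ≡ 2. → (33, 2)
3P: (33, 2) + (35, 3). λ = (3 - 2)/(35 - 33) ≡ 1/2 mod 43. 2⁻¹ ≡ 22 (mod 43) since 2·22 = 44 ≡ 1, so λ ≡ 22.
  x = λ² - 33 - 35 = 484 - 68 ≡ 29; y = λ·(33 - 29) - 2 ≡ 0. → (29, 0)
4P: (29, 0) + (35, 3). λ = (3 - 0)/(35 - 29) ≡ 3/6 mod 43. 6⁻¹ ≡ 36 (mod 43), so λ ≡ 22.
  x = λ² - 29 - 35 = 484 - 64 ≡ 33; y = λ·(29 - 33) - 0 ≡ 41. → (33, 41)

(33, 41)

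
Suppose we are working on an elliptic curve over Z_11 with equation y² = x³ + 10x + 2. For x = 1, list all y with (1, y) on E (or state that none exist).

none

x³ + 10x + 2 = 13 ≡ 2 (mod 11).
2 is a non-residue mod 11; no y exists.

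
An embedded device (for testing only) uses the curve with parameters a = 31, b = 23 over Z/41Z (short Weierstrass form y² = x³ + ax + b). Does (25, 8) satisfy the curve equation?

y² = 8² ≡ 23; x³ + 31x + 23 = 16423 ≡ 23 (mod 41). 23 = 23.

yes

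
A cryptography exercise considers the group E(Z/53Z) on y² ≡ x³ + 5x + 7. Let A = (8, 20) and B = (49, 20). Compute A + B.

(8, 20) + (49, 20). λ = (20 - 20)/(49 - 8) ≡ 0/41 mod 53. 41⁻¹ ≡ 22 (mod 53), so λ ≡ 0.
  x = λ² - 8 - 49 = 0 - 57 ≡ 49; y = λ·(8 - 49) - 20 ≡ 33. → (49, 33)

(49, 33)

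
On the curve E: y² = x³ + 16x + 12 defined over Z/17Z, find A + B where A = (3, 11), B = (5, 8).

(3, 11) + (5, 8). λ = (8 - 11)/(5 - 3) ≡ 14/2 mod 17. 2⁻¹ ≡ 9 (mod 17) since 2·9 = 18 ≡ 1, so λ ≡ 7.
  x = λ² - 3 - 5 = 49 - 8 ≡ 7; y = λ·(3 - 7) - 11 ≡ 12. → (7, 12)

(7, 12)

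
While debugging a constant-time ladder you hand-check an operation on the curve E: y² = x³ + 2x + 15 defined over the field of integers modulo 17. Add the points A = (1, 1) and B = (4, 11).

(1, 1) + (4, 11). λ = (11 - 1)/(4 - 1) ≡ 10/3 mod 17. 3⁻¹ ≡ 6 (mod 17), so λ ≡ 9.
  x = λ² - 1 - 4 = 81 - 5 ≡ 8; y = λ·(1 - 8) - 1 ≡ 4. → (8, 4)

(8, 4)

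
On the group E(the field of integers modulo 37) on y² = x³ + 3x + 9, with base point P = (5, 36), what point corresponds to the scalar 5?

Double-and-add on 5 = (101)₂. Start with P = (5, 36) for the leading 1-bit.
double: tangent at (5, 36): λ = (3·5² + 3)/(2·36) ≡ 4/35. 35⁻¹ ≡ 18 (mod 37), so λ ≡ 4·18 ≡ 35.
  x = λ² - 5 - 5 = 1225 - 10 ≡ 31; y = λ·(5 - 31) - 36 ≡ 16. → (31, 16)
double: tangent at (31, 16): λ = (3·31² + 3)/(2·16) ≡ 0/32. 32⁻¹ ≡ 22 (mod 37), so λ ≡ 0·22 ≡ 0.
  x = λ² - 31 - 31 = 0 - 62 ≡ 12; y = λ·(31 - 12) - 16 ≡ 21. → (12, 21)
add P: (12, 21) + (5, 36). λ = (36 - 21)/(5 - 12) ≡ 15/30 mod 37. 30⁻¹ ≡ 21 (mod 37) since 30·21 = 630 ≡ 1, so λ ≡ 19.
  x = λ² - 12 - 5 = 361 - 17 ≡ 11; y = λ·(12 - 11) - 21 ≡ 35. → (11, 35)

(11, 35)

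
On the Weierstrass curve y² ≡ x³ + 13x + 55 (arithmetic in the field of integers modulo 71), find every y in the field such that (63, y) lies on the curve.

none

x³ + 13x + 55 = 250921 ≡ 7 (mod 71).
7 is a non-residue mod 71; no y exists.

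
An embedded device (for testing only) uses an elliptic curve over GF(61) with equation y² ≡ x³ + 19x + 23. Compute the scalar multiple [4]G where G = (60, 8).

Repeated addition: build up to 4G.
2G: tangent at (60, 8): λ = (3·60² + 19)/(2·8) ≡ 22/16. 16⁻¹ ≡ 42 (mod 61) since 16·42 = 672 ≡ 1, so λ ≡ 22·42 ≡ 9.
  x = λ² - 60 - 60 = 81 - 120 ≡ 22; y = λ·(60 - 22) - 8 ≡ 29. → (22, 29)
3G: (22, 29) + (60, 8). λ = (8 - 29)/(60 - 22) ≡ 40/38 mod 61. 38⁻¹ ≡ 53 (mod 61) since 38·53 = 2014 ≡ 1, so λ ≡ 46.
  x = λ² - 22 - 60 = 2116 - 82 ≡ 21; y = λ·(22 - 21) - 29 ≡ 17. → (21, 17)
4G: (21, 17) + (60, 8). λ = (8 - 17)/(60 - 21) ≡ 52/39 mod 61. 39⁻¹ ≡ 36 (mod 61) since 39·36 = 1404 ≡ 1, so λ ≡ 42.
  x = λ² - 21 - 60 = 1764 - 81 ≡ 36; y = λ·(21 - 36) - 17 ≡ 24. → (36, 24)

(36, 24)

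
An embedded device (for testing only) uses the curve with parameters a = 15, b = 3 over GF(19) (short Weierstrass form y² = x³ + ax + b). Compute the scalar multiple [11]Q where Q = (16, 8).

(11, 13)

Repeated addition: build up to 11Q.
2Q: tangent at (16, 8): λ = (3·16² + 15)/(2·8) ≡ 4/16. 16⁻¹ ≡ 6 (mod 19) since 16·6 = 96 ≡ 1, so λ ≡ 4·6 ≡ 5.
  x = λ² - 16 - 16 = 25 - 32 ≡ 12; y = λ·(16 - 12) - 8 ≡ 12. → (12, 12)
3Q: (12, 12) + (16, 8). λ = (8 - 12)/(16 - 12) ≡ 15/4 mod 19. 4⁻¹ ≡ 5 (mod 19) since 4·5 = 20 ≡ 1, so λ ≡ 18.
  x = λ² - 12 - 16 = 324 - 28 ≡ 11; y = λ·(12 - 11) - 12 ≡ 6. → (11, 6)
4Q: (11, 6) + (16, 8). λ = (8 - 6)/(16 - 11) ≡ 2/5 mod 19. 5⁻¹ ≡ 4 (mod 19), so λ ≡ 8.
  x = λ² - 11 - 16 = 64 - 27 ≡ 18; y = λ·(11 - 18) - 6 ≡ 14. → (18, 14)
5Q: (18, 14) + (16, 8). λ = (8 - 14)/(16 - 18) ≡ 13/17 mod 19. 17⁻¹ ≡ 9 (mod 19) since 17·9 = 153 ≡ 1, so λ ≡ 3.
  x = λ² - 18 - 16 = 9 - 34 ≡ 13; y = λ·(18 - 13) - 14 ≡ 1. → (13, 1)
6Q: (13, 1) + (16, 8). λ = (8 - 1)/(16 - 13) ≡ 7/3 mod 19. 3⁻¹ ≡ 13 (mod 19), so λ ≡ 15.
  x = λ² - 13 - 16 = 225 - 29 ≡ 6; y = λ·(13 - 6) - 1 ≡ 9. → (6, 9)
7Q: (6, 9) + (16, 8). λ = (8 - 9)/(16 - 6) ≡ 18/10 mod 19. 10⁻¹ ≡ 2 (mod 19), so λ ≡ 17.
  x = λ² - 6 - 16 = 289 - 22 ≡ 1; y = λ·(6 - 1) - 9 ≡ 0. → (1, 0)
8Q: (1, 0) + (16, 8). λ = (8 - 0)/(16 - 1) ≡ 8/15 mod 19. 15⁻¹ ≡ 14 (mod 19), so λ ≡ 17.
  x = λ² - 1 - 16 = 289 - 17 ≡ 6; y = λ·(1 - 6) - 0 ≡ 10. → (6, 10)
9Q: (6, 10) + (16, 8). λ = (8 - 10)/(16 - 6) ≡ 17/10 mod 19. 10⁻¹ ≡ 2 (mod 19), so λ ≡ 15.
  x = λ² - 6 - 16 = 225 - 22 ≡ 13; y = λ·(6 - 13) - 10 ≡ 18. → (13, 18)
10Q: (13, 18) + (16, 8). λ = (8 - 18)/(16 - 13) ≡ 9/3 mod 19. 3⁻¹ ≡ 13 (mod 19) since 3·13 = 39 ≡ 1, so λ ≡ 3.
  x = λ² - 13 - 16 = 9 - 29 ≡ 18; y = λ·(13 - 18) - 18 ≡ 5. → (18, 5)
11Q: (18, 5) + (16, 8). λ = (8 - 5)/(16 - 18) ≡ 3/17 mod 19. 17⁻¹ ≡ 9 (mod 19), so λ ≡ 8.
  x = λ² - 18 - 16 = 64 - 34 ≡ 11; y = λ·(18 - 11) - 5 ≡ 13. → (11, 13)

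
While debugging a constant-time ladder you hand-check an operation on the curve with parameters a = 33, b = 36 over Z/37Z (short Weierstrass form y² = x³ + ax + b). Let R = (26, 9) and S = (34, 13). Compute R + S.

(26, 9) + (34, 13). λ = (13 - 9)/(34 - 26) ≡ 4/8 mod 37. 8⁻¹ ≡ 14 (mod 37), so λ ≡ 19.
  x = λ² - 26 - 34 = 361 - 60 ≡ 5; y = λ·(26 - 5) - 9 ≡ 20. → (5, 20)

(5, 20)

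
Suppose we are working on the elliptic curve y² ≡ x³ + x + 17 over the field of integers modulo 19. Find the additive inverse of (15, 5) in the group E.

-(15, 5) = (15, -5 mod 19) = (15, 14).

(15, 14)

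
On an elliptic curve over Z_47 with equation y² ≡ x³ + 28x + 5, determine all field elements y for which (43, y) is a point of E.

x³ + 28x + 5 = 80716 ≡ 17 (mod 47).
Square roots of 17 mod 47: 8 and 39 (since 8² = 64 ≡ 17).

8, 39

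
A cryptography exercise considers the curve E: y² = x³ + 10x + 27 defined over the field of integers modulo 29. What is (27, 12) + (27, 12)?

(28, 4)

tangent at (27, 12): λ = (3·27² + 10)/(2·12) ≡ 22/24. 24⁻¹ ≡ 23 (mod 29) since 24·23 = 552 ≡ 1, so λ ≡ 22·23 ≡ 13.
  x = λ² - 27 - 27 = 169 - 54 ≡ 28; y = λ·(27 - 28) - 12 ≡ 4. → (28, 4)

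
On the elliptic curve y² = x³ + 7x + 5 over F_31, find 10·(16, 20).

Write P = (16, 20).
Double-and-add on 10 = (1010)₂. Start with P = (16, 20) for the leading 1-bit.
double: tangent at (16, 20): λ = (3·16² + 7)/(2·20) ≡ 0/9. 9⁻¹ ≡ 7 (mod 31), so λ ≡ 0·7 ≡ 0.
  x = λ² - 16 - 16 = 0 - 32 ≡ 30; y = λ·(16 - 30) - 20 ≡ 11. → (30, 11)
double: tangent at (30, 11): λ = (3·30² + 7)/(2·11) ≡ 10/22. 22⁻¹ ≡ 24 (mod 31) since 22·24 = 528 ≡ 1, so λ ≡ 10·24 ≡ 23.
  x = λ² - 30 - 30 = 529 - 60 ≡ 4; y = λ·(30 - 4) - 11 ≡ 29. → (4, 29)
add P: (4, 29) + (16, 20). λ = (20 - 29)/(16 - 4) ≡ 22/12 mod 31. 12⁻¹ ≡ 13 (mod 31) since 12·13 = 156 ≡ 1, so λ ≡ 7.
  x = λ² - 4 - 16 = 49 - 20 ≡ 29; y = λ·(4 - 29) - 29 ≡ 13. → (29, 13)
double: tangent at (29, 13): λ = (3·29² + 7)/(2·13) ≡ 19/26. 26⁻¹ ≡ 6 (mod 31), so λ ≡ 19·6 ≡ 21.
  x = λ² - 29 - 29 = 441 - 58 ≡ 11; y = λ·(29 - 11) - 13 ≡ 24. → (11, 24)

(11, 24)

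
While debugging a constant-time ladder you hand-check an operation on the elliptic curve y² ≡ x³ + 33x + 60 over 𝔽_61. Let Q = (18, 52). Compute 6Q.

Repeated addition: build up to 6Q.
2Q: tangent at (18, 52): λ = (3·18² + 33)/(2·52) ≡ 29/43. 43⁻¹ ≡ 44 (mod 61), so λ ≡ 29·44 ≡ 56.
  x = λ² - 18 - 18 = 3136 - 36 ≡ 50; y = λ·(18 - 50) - 52 ≡ 47. → (50, 47)
3Q: (50, 47) + (18, 52). λ = (52 - 47)/(18 - 50) ≡ 5/29 mod 61. 29⁻¹ ≡ 40 (mod 61), so λ ≡ 17.
  x = λ² - 50 - 18 = 289 - 68 ≡ 38; y = λ·(50 - 38) - 47 ≡ 35. → (38, 35)
4Q: (38, 35) + (18, 52). λ = (52 - 35)/(18 - 38) ≡ 17/41 mod 61. 41⁻¹ ≡ 3 (mod 61) since 41·3 = 123 ≡ 1, so λ ≡ 51.
  x = λ² - 38 - 18 = 2601 - 56 ≡ 44; y = λ·(38 - 44) - 35 ≡ 25. → (44, 25)
5Q: (44, 25) + (18, 52). λ = (52 - 25)/(18 - 44) ≡ 27/35 mod 61. 35⁻¹ ≡ 7 (mod 61), so λ ≡ 6.
  x = λ² - 44 - 18 = 36 - 62 ≡ 35; y = λ·(44 - 35) - 25 ≡ 29. → (35, 29)
6Q: (35, 29) + (18, 52). λ = (52 - 29)/(18 - 35) ≡ 23/44 mod 61. 44⁻¹ ≡ 43 (mod 61) since 44·43 = 1892 ≡ 1, so λ ≡ 13.
  x = λ² - 35 - 18 = 169 - 53 ≡ 55; y = λ·(35 - 55) - 29 ≡ 16. → (55, 16)

(55, 16)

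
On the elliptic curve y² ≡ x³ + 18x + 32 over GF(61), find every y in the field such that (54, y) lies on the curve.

x³ + 18x + 32 = 158468 ≡ 51 (mod 61).
51 is a non-residue mod 61; no y exists.

none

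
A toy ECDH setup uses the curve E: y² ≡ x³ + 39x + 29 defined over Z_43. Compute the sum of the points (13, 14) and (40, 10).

(13, 14) + (40, 10). λ = (10 - 14)/(40 - 13) ≡ 39/27 mod 43. 27⁻¹ ≡ 8 (mod 43) since 27·8 = 216 ≡ 1, so λ ≡ 11.
  x = λ² - 13 - 40 = 121 - 53 ≡ 25; y = λ·(13 - 25) - 14 ≡ 26. → (25, 26)

(25, 26)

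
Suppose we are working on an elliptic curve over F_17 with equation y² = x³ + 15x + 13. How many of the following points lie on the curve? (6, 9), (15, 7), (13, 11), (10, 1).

1

(6, 9): 9² ≡ 13, rhs ≡ 13 → on.
(15, 7): 7² ≡ 15, rhs ≡ 9 → off.
(13, 11): 11² ≡ 2, rhs ≡ 8 → off.
(10, 1): 1² ≡ 1, rhs ≡ 7 → off.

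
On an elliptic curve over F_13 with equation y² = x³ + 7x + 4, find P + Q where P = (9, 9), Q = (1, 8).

(2, 0)

(9, 9) + (1, 8). λ = (8 - 9)/(1 - 9) ≡ 12/5 mod 13. 5⁻¹ ≡ 8 (mod 13), so λ ≡ 5.
  x = λ² - 9 - 1 = 25 - 10 ≡ 2; y = λ·(9 - 2) - 9 ≡ 0. → (2, 0)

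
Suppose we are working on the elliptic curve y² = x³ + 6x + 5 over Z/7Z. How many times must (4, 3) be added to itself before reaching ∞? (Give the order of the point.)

2P: tangent at (4, 3): λ = (3·4² + 6)/(2·3) ≡ 5/6. 6⁻¹ ≡ 6 (mod 7) since 6·6 = 36 ≡ 1, so λ ≡ 5·6 ≡ 2.
  x = λ² - 4 - 4 = 4 - 8 ≡ 3; y = λ·(4 - 3) - 3 ≡ 6. → (3, 6)
3P: (3, 6) + (4, 3). λ = (3 - 6)/(4 - 3) ≡ 4/1 mod 7. 1⁻¹ ≡ 1 (mod 7), so λ ≡ 4.
  x = λ² - 3 - 4 = 16 - 7 ≡ 2; y = λ·(3 - 2) - 6 ≡ 5. → (2, 5)
4P: (2, 5) + (4, 3). λ = (3 - 5)/(4 - 2) ≡ 5/2 mod 7. 2⁻¹ ≡ 4 (mod 7), so λ ≡ 6.
  x = λ² - 2 - 4 = 36 - 6 ≡ 2; y = λ·(2 - 2) - 5 ≡ 2. → (2, 2)
5P: (2, 2) + (4, 3). λ = (3 - 2)/(4 - 2) ≡ 1/2 mod 7. 2⁻¹ ≡ 4 (mod 7) since 2·4 = 8 ≡ 1, so λ ≡ 4.
  x = λ² - 2 - 4 = 16 - 6 ≡ 3; y = λ·(2 - 3) - 2 ≡ 1. → (3, 1)
6P: (3, 1) + (4, 3). λ = (3 - 1)/(4 - 3) ≡ 2/1 mod 7. 1⁻¹ ≡ 1 (mod 7) since 1·1 = 1 ≡ 1, so λ ≡ 2.
  x = λ² - 3 - 4 = 4 - 7 ≡ 4; y = λ·(3 - 4) - 1 ≡ 4. → (4, 4)
7P: (4, 4) + (4, 3): same x and y₁ ≡ -y₂, so the sum is ∞.
7P = ∞, so the order is 7.

7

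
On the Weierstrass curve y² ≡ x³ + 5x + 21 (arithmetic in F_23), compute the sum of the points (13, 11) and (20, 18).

(13, 11) + (20, 18). λ = (18 - 11)/(20 - 13) ≡ 7/7 mod 23. 7⁻¹ ≡ 10 (mod 23), so λ ≡ 1.
  x = λ² - 13 - 20 = 1 - 33 ≡ 14; y = λ·(13 - 14) - 11 ≡ 11. → (14, 11)

(14, 11)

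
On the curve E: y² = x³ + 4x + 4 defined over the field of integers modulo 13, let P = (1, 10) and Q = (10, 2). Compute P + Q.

(1, 10) + (10, 2). λ = (2 - 10)/(10 - 1) ≡ 5/9 mod 13. 9⁻¹ ≡ 3 (mod 13), so λ ≡ 2.
  x = λ² - 1 - 10 = 4 - 11 ≡ 6; y = λ·(1 - 6) - 10 ≡ 6. → (6, 6)

(6, 6)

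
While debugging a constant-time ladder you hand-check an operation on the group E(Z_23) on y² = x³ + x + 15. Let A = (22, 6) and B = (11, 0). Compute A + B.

(19, 4)

(22, 6) + (11, 0). λ = (0 - 6)/(11 - 22) ≡ 17/12 mod 23. 12⁻¹ ≡ 2 (mod 23), so λ ≡ 11.
  x = λ² - 22 - 11 = 121 - 33 ≡ 19; y = λ·(22 - 19) - 6 ≡ 4. → (19, 4)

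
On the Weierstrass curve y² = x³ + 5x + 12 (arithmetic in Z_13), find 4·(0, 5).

Write Q = (0, 5).
Repeated addition: build up to 4Q.
2Q: tangent at (0, 5): λ = (3·0² + 5)/(2·5) ≡ 5/10. 10⁻¹ ≡ 4 (mod 13), so λ ≡ 5·4 ≡ 7.
  x = λ² - 0 - 0 = 49 - 0 ≡ 10; y = λ·(0 - 10) - 5 ≡ 3. → (10, 3)
3Q: (10, 3) + (0, 5). λ = (5 - 3)/(0 - 10) ≡ 2/3 mod 13. 3⁻¹ ≡ 9 (mod 13), so λ ≡ 5.
  x = λ² - 10 - 0 = 25 - 10 ≡ 2; y = λ·(10 - 2) - 3 ≡ 11. → (2, 11)
4Q: (2, 11) + (0, 5). λ = (5 - 11)/(0 - 2) ≡ 7/11 mod 13. 11⁻¹ ≡ 6 (mod 13), so λ ≡ 3.
  x = λ² - 2 - 0 = 9 - 2 ≡ 7; y = λ·(2 - 7) - 11 ≡ 0. → (7, 0)

(7, 0)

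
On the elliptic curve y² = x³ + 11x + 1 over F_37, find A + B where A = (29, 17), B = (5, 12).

(13, 11)

(29, 17) + (5, 12). λ = (12 - 17)/(5 - 29) ≡ 32/13 mod 37. 13⁻¹ ≡ 20 (mod 37), so λ ≡ 11.
  x = λ² - 29 - 5 = 121 - 34 ≡ 13; y = λ·(29 - 13) - 17 ≡ 11. → (13, 11)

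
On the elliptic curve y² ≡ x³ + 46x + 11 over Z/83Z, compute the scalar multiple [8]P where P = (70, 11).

(75, 25)

Repeated addition: build up to 8P.
2P: tangent at (70, 11): λ = (3·70² + 46)/(2·11) ≡ 55/22. 22⁻¹ ≡ 34 (mod 83), so λ ≡ 55·34 ≡ 44.
  x = λ² - 70 - 70 = 1936 - 140 ≡ 53; y = λ·(70 - 53) - 11 ≡ 73. → (53, 73)
3P: (53, 73) + (70, 11). λ = (11 - 73)/(70 - 53) ≡ 21/17 mod 83. 17⁻¹ ≡ 44 (mod 83), so λ ≡ 11.
  x = λ² - 53 - 70 = 121 - 123 ≡ 81; y = λ·(53 - 81) - 73 ≡ 34. → (81, 34)
4P: (81, 34) + (70, 11). λ = (11 - 34)/(70 - 81) ≡ 60/72 mod 83. 72⁻¹ ≡ 15 (mod 83) since 72·15 = 1080 ≡ 1, so λ ≡ 70.
  x = λ² - 81 - 70 = 4900 - 151 ≡ 18; y = λ·(81 - 18) - 34 ≡ 60. → (18, 60)
5P: (18, 60) + (70, 11). λ = (11 - 60)/(70 - 18) ≡ 34/52 mod 83. 52⁻¹ ≡ 8 (mod 83) since 52·8 = 416 ≡ 1, so λ ≡ 23.
  x = λ² - 18 - 70 = 529 - 88 ≡ 26; y = λ·(18 - 26) - 60 ≡ 5. → (26, 5)
6P: (26, 5) + (70, 11). λ = (11 - 5)/(70 - 26) ≡ 6/44 mod 83. 44⁻¹ ≡ 17 (mod 83), so λ ≡ 19.
  x = λ² - 26 - 70 = 361 - 96 ≡ 16; y = λ·(26 - 16) - 5 ≡ 19. → (16, 19)
7P: (16, 19) + (70, 11). λ = (11 - 19)/(70 - 16) ≡ 75/54 mod 83. 54⁻¹ ≡ 20 (mod 83), so λ ≡ 6.
  x = λ² - 16 - 70 = 36 - 86 ≡ 33; y = λ·(16 - 33) - 19 ≡ 45. → (33, 45)
8P: (33, 45) + (70, 11). λ = (11 - 45)/(70 - 33) ≡ 49/37 mod 83. 37⁻¹ ≡ 9 (mod 83) since 37·9 = 333 ≡ 1, so λ ≡ 26.
  x = λ² - 33 - 70 = 676 - 103 ≡ 75; y = λ·(33 - 75) - 45 ≡ 25. → (75, 25)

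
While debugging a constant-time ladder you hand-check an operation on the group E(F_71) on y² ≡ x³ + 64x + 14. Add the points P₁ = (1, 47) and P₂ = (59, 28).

(1, 47) + (59, 28). λ = (28 - 47)/(59 - 1) ≡ 52/58 mod 71. 58⁻¹ ≡ 60 (mod 71), so λ ≡ 67.
  x = λ² - 1 - 59 = 4489 - 60 ≡ 27; y = λ·(1 - 27) - 47 ≡ 57. → (27, 57)

(27, 57)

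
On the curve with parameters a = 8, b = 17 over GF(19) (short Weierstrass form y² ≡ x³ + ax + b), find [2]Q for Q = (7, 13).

(11, 7)

tangent at (7, 13): λ = (3·7² + 8)/(2·13) ≡ 3/7. 7⁻¹ ≡ 11 (mod 19), so λ ≡ 3·11 ≡ 14.
  x = λ² - 7 - 7 = 196 - 14 ≡ 11; y = λ·(7 - 11) - 13 ≡ 7. → (11, 7)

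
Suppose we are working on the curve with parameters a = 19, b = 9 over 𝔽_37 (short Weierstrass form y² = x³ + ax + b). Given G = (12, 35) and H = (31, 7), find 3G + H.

First 3G:
Repeated addition: build up to 3G.
2G: tangent at (12, 35): λ = (3·12² + 19)/(2·35) ≡ 7/33. 33⁻¹ ≡ 9 (mod 37) since 33·9 = 297 ≡ 1, so λ ≡ 7·9 ≡ 26.
  x = λ² - 12 - 12 = 676 - 24 ≡ 23; y = λ·(12 - 23) - 35 ≡ 12. → (23, 12)
3G: (23, 12) + (12, 35). λ = (35 - 12)/(12 - 23) ≡ 23/26 mod 37. 26⁻¹ ≡ 10 (mod 37), so λ ≡ 8.
  x = λ² - 23 - 12 = 64 - 35 ≡ 29; y = λ·(23 - 29) - 12 ≡ 14. → (29, 14)
3G = (29, 14).
Finally 3G + H:
(29, 14) + (31, 7). λ = (7 - 14)/(31 - 29) ≡ 30/2 mod 37. 2⁻¹ ≡ 19 (mod 37) since 2·19 = 38 ≡ 1, so λ ≡ 15.
  x = λ² - 29 - 31 = 225 - 60 ≡ 17; y = λ·(29 - 17) - 14 ≡ 18. → (17, 18)

(17, 18)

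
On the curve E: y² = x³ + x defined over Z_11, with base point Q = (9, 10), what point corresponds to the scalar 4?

(5, 3)

Repeated addition: build up to 4Q.
2Q: tangent at (9, 10): λ = (3·9² + 1)/(2·10) ≡ 2/9. 9⁻¹ ≡ 5 (mod 11) since 9·5 = 45 ≡ 1, so λ ≡ 2·5 ≡ 10.
  x = λ² - 9 - 9 = 100 - 18 ≡ 5; y = λ·(9 - 5) - 10 ≡ 8. → (5, 8)
3Q: (5, 8) + (9, 10). λ = (10 - 8)/(9 - 5) ≡ 2/4 mod 11. 4⁻¹ ≡ 3 (mod 11), so λ ≡ 6.
  x = λ² - 5 - 9 = 36 - 14 ≡ 0; y = λ·(5 - 0) - 8 ≡ 0. → (0, 0)
4Q: (0, 0) + (9, 10). λ = (10 - 0)/(9 - 0) ≡ 10/9 mod 11. 9⁻¹ ≡ 5 (mod 11) since 9·5 = 45 ≡ 1, so λ ≡ 6.
  x = λ² - 0 - 9 = 36 - 9 ≡ 5; y = λ·(0 - 5) - 0 ≡ 3. → (5, 3)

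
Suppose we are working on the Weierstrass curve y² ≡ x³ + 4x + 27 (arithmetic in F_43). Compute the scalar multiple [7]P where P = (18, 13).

(18, 13)

Double-and-add on 7 = (111)₂. Start with P = (18, 13) for the leading 1-bit.
double: tangent at (18, 13): λ = (3·18² + 4)/(2·13) ≡ 30/26. 26⁻¹ ≡ 5 (mod 43), so λ ≡ 30·5 ≡ 21.
  x = λ² - 18 - 18 = 441 - 36 ≡ 18; y = λ·(18 - 18) - 13 ≡ 30. → (18, 30)
add P: (18, 30) + (18, 13): same x and y₁ ≡ -y₂, so the sum is ∞.
double: ∞ + ∞ = ∞ (identity).
add P: ∞ + (18, 13) = (18, 13) (identity).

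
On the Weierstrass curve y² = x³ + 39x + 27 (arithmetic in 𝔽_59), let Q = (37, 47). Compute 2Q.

tangent at (37, 47): λ = (3·37² + 39)/(2·47) ≡ 16/35. 35⁻¹ ≡ 27 (mod 59), so λ ≡ 16·27 ≡ 19.
  x = λ² - 37 - 37 = 361 - 74 ≡ 51; y = λ·(37 - 51) - 47 ≡ 41. → (51, 41)

(51, 41)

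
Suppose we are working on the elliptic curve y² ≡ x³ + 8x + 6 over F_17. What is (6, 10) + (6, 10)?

tangent at (6, 10): λ = (3·6² + 8)/(2·10) ≡ 14/3. 3⁻¹ ≡ 6 (mod 17) since 3·6 = 18 ≡ 1, so λ ≡ 14·6 ≡ 16.
  x = λ² - 6 - 6 = 256 - 12 ≡ 6; y = λ·(6 - 6) - 10 ≡ 7. → (6, 7)

(6, 7)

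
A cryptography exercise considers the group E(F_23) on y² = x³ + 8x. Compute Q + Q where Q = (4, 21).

(4, 2)

tangent at (4, 21): λ = (3·4² + 8)/(2·21) ≡ 10/19. 19⁻¹ ≡ 17 (mod 23) since 19·17 = 323 ≡ 1, so λ ≡ 10·17 ≡ 9.
  x = λ² - 4 - 4 = 81 - 8 ≡ 4; y = λ·(4 - 4) - 21 ≡ 2. → (4, 2)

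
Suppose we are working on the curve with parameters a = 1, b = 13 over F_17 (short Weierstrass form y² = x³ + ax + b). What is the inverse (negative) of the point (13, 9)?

-(13, 9) = (13, -9 mod 17) = (13, 8).

(13, 8)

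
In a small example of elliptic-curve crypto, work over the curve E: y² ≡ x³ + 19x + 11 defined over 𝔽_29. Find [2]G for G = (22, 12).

tangent at (22, 12): λ = (3·22² + 19)/(2·12) ≡ 21/24. 24⁻¹ ≡ 23 (mod 29), so λ ≡ 21·23 ≡ 19.
  x = λ² - 22 - 22 = 361 - 44 ≡ 27; y = λ·(22 - 27) - 12 ≡ 9. → (27, 9)

(27, 9)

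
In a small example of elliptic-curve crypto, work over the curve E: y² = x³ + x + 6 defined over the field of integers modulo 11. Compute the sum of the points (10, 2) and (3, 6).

(10, 9)

(10, 2) + (3, 6). λ = (6 - 2)/(3 - 10) ≡ 4/4 mod 11. 4⁻¹ ≡ 3 (mod 11) since 4·3 = 12 ≡ 1, so λ ≡ 1.
  x = λ² - 10 - 3 = 1 - 13 ≡ 10; y = λ·(10 - 10) - 2 ≡ 9. → (10, 9)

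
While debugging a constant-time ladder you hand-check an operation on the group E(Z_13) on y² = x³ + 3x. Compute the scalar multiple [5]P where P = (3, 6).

Repeated addition: build up to 5P.
2P: tangent at (3, 6): λ = (3·3² + 3)/(2·6) ≡ 4/12. 12⁻¹ ≡ 12 (mod 13), so λ ≡ 4·12 ≡ 9.
  x = λ² - 3 - 3 = 81 - 6 ≡ 10; y = λ·(3 - 10) - 6 ≡ 9. → (10, 9)
3P: (10, 9) + (3, 6). λ = (6 - 9)/(3 - 10) ≡ 10/6 mod 13. 6⁻¹ ≡ 11 (mod 13) since 6·11 = 66 ≡ 1, so λ ≡ 6.
  x = λ² - 10 - 3 = 36 - 13 ≡ 10; y = λ·(10 - 10) - 9 ≡ 4. → (10, 4)
4P: (10, 4) + (3, 6). λ = (6 - 4)/(3 - 10) ≡ 2/6 mod 13. 6⁻¹ ≡ 11 (mod 13) since 6·11 = 66 ≡ 1, so λ ≡ 9.
  x = λ² - 10 - 3 = 81 - 13 ≡ 3; y = λ·(10 - 3) - 4 ≡ 7. → (3, 7)
5P: (3, 7) + (3, 6): same x and y₁ ≡ -y₂, so the sum is O.

O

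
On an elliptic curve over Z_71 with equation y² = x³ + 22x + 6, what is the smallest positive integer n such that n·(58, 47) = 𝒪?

2P: tangent at (58, 47): λ = (3·58² + 22)/(2·47) ≡ 32/23. 23⁻¹ ≡ 34 (mod 71), so λ ≡ 32·34 ≡ 23.
  x = λ² - 58 - 58 = 529 - 116 ≡ 58; y = λ·(58 - 58) - 47 ≡ 24. → (58, 24)
3P: (58, 24) + (58, 47): same x and y₁ ≡ -y₂, so the sum is 𝒪.
3P = 𝒪, so the order is 3.

3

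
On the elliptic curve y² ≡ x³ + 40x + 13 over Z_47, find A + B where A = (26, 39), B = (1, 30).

(9, 16)

(26, 39) + (1, 30). λ = (30 - 39)/(1 - 26) ≡ 38/22 mod 47. 22⁻¹ ≡ 15 (mod 47), so λ ≡ 6.
  x = λ² - 26 - 1 = 36 - 27 ≡ 9; y = λ·(26 - 9) - 39 ≡ 16. → (9, 16)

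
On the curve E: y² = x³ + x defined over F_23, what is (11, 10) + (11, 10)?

tangent at (11, 10): λ = (3·11² + 1)/(2·10) ≡ 19/20. 20⁻¹ ≡ 15 (mod 23) since 20·15 = 300 ≡ 1, so λ ≡ 19·15 ≡ 9.
  x = λ² - 11 - 11 = 81 - 22 ≡ 13; y = λ·(11 - 13) - 10 ≡ 18. → (13, 18)

(13, 18)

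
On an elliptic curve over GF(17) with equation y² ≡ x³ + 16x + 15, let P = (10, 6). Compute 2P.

(1, 10)

tangent at (10, 6): λ = (3·10² + 16)/(2·6) ≡ 10/12. 12⁻¹ ≡ 10 (mod 17), so λ ≡ 10·10 ≡ 15.
  x = λ² - 10 - 10 = 225 - 20 ≡ 1; y = λ·(10 - 1) - 6 ≡ 10. → (1, 10)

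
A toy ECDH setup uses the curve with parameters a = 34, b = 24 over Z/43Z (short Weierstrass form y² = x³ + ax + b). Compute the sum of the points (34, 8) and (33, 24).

(34, 8) + (33, 24). λ = (24 - 8)/(33 - 34) ≡ 16/42 mod 43. 42⁻¹ ≡ 42 (mod 43) since 42·42 = 1764 ≡ 1, so λ ≡ 27.
  x = λ² - 34 - 33 = 729 - 67 ≡ 17; y = λ·(34 - 17) - 8 ≡ 21. → (17, 21)

(17, 21)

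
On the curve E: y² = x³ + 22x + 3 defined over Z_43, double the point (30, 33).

tangent at (30, 33): λ = (3·30² + 22)/(2·33) ≡ 13/23. 23⁻¹ ≡ 15 (mod 43), so λ ≡ 13·15 ≡ 23.
  x = λ² - 30 - 30 = 529 - 60 ≡ 39; y = λ·(30 - 39) - 33 ≡ 18. → (39, 18)

(39, 18)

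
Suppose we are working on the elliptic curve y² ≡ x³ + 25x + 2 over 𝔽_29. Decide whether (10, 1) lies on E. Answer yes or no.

no

y² = 1² ≡ 1; x³ + 25x + 2 = 1252 ≡ 5 (mod 29). 1 ≠ 5.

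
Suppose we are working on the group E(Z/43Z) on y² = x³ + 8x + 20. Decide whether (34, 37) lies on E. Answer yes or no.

yes

y² = 37² ≡ 36; x³ + 8x + 20 = 39596 ≡ 36 (mod 43). 36 = 36.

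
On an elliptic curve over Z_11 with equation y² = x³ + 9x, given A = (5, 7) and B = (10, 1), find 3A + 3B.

First 3A:
Repeated addition: build up to 3A.
2A: tangent at (5, 7): λ = (3·5² + 9)/(2·7) ≡ 7/3. 3⁻¹ ≡ 4 (mod 11) since 3·4 = 12 ≡ 1, so λ ≡ 7·4 ≡ 6.
  x = λ² - 5 - 5 = 36 - 10 ≡ 4; y = λ·(5 - 4) - 7 ≡ 10. → (4, 10)
3A: (4, 10) + (5, 7). λ = (7 - 10)/(5 - 4) ≡ 8/1 mod 11. 1⁻¹ ≡ 1 (mod 11), so λ ≡ 8.
  x = λ² - 4 - 5 = 64 - 9 ≡ 0; y = λ·(4 - 0) - 10 ≡ 0. → (0, 0)
3A = (0, 0).
Next 3B:
Repeated addition: build up to 3B.
2B: tangent at (10, 1): λ = (3·10² + 9)/(2·1) ≡ 1/2. 2⁻¹ ≡ 6 (mod 11), so λ ≡ 1·6 ≡ 6.
  x = λ² - 10 - 10 = 36 - 20 ≡ 5; y = λ·(10 - 5) - 1 ≡ 7. → (5, 7)
3B: (5, 7) + (10, 1). λ = (1 - 7)/(10 - 5) ≡ 5/5 mod 11. 5⁻¹ ≡ 9 (mod 11), so λ ≡ 1.
  x = λ² - 5 - 10 = 1 - 15 ≡ 8; y = λ·(5 - 8) - 7 ≡ 1. → (8, 1)
3B = (8, 1).
Finally 3A + 3B:
(0, 0) + (8, 1). λ = (1 - 0)/(8 - 0) ≡ 1/8 mod 11. 8⁻¹ ≡ 7 (mod 11), so λ ≡ 7.
  x = λ² - 0 - 8 = 49 - 8 ≡ 8; y = λ·(0 - 8) - 0 ≡ 10. → (8, 10)

(8, 10)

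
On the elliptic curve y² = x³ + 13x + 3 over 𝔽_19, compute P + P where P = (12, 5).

tangent at (12, 5): λ = (3·12² + 13)/(2·5) ≡ 8/10. 10⁻¹ ≡ 2 (mod 19), so λ ≡ 8·2 ≡ 16.
  x = λ² - 12 - 12 = 256 - 24 ≡ 4; y = λ·(12 - 4) - 5 ≡ 9. → (4, 9)

(4, 9)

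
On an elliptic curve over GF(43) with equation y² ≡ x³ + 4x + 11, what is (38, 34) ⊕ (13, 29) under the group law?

(38, 34) + (13, 29). λ = (29 - 34)/(13 - 38) ≡ 38/18 mod 43. 18⁻¹ ≡ 12 (mod 43), so λ ≡ 26.
  x = λ² - 38 - 13 = 676 - 51 ≡ 23; y = λ·(38 - 23) - 34 ≡ 12. → (23, 12)

(23, 12)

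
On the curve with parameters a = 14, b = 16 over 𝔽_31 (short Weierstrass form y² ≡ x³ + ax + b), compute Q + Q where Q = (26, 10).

tangent at (26, 10): λ = (3·26² + 14)/(2·10) ≡ 27/20. 20⁻¹ ≡ 14 (mod 31) since 20·14 = 280 ≡ 1, so λ ≡ 27·14 ≡ 6.
  x = λ² - 26 - 26 = 36 - 52 ≡ 15; y = λ·(26 - 15) - 10 ≡ 25. → (15, 25)

(15, 25)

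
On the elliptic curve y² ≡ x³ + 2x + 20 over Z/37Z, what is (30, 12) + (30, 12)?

(7, 9)

tangent at (30, 12): λ = (3·30² + 2)/(2·12) ≡ 1/24. 24⁻¹ ≡ 17 (mod 37), so λ ≡ 1·17 ≡ 17.
  x = λ² - 30 - 30 = 289 - 60 ≡ 7; y = λ·(30 - 7) - 12 ≡ 9. → (7, 9)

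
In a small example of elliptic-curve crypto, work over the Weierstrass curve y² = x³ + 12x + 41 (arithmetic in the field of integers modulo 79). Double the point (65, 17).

(39, 5)

tangent at (65, 17): λ = (3·65² + 12)/(2·17) ≡ 47/34. 34⁻¹ ≡ 7 (mod 79), so λ ≡ 47·7 ≡ 13.
  x = λ² - 65 - 65 = 169 - 130 ≡ 39; y = λ·(65 - 39) - 17 ≡ 5. → (39, 5)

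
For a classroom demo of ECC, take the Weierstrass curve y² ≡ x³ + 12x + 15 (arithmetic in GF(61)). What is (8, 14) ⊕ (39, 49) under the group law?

(34, 57)

(8, 14) + (39, 49). λ = (49 - 14)/(39 - 8) ≡ 35/31 mod 61. 31⁻¹ ≡ 2 (mod 61) since 31·2 = 62 ≡ 1, so λ ≡ 9.
  x = λ² - 8 - 39 = 81 - 47 ≡ 34; y = λ·(8 - 34) - 14 ≡ 57. → (34, 57)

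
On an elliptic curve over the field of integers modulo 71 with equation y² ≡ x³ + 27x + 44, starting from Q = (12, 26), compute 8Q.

Repeated addition: build up to 8Q.
2Q: tangent at (12, 26): λ = (3·12² + 27)/(2·26) ≡ 33/52. 52⁻¹ ≡ 56 (mod 71), so λ ≡ 33·56 ≡ 2.
  x = λ² - 12 - 12 = 4 - 24 ≡ 51; y = λ·(12 - 51) - 26 ≡ 38. → (51, 38)
3Q: (51, 38) + (12, 26). λ = (26 - 38)/(12 - 51) ≡ 59/32 mod 71. 32⁻¹ ≡ 20 (mod 71), so λ ≡ 44.
  x = λ² - 51 - 12 = 1936 - 63 ≡ 27; y = λ·(51 - 27) - 38 ≡ 24. → (27, 24)
4Q: (27, 24) + (12, 26). λ = (26 - 24)/(12 - 27) ≡ 2/56 mod 71. 56⁻¹ ≡ 52 (mod 71), so λ ≡ 33.
  x = λ² - 27 - 12 = 1089 - 39 ≡ 56; y = λ·(27 - 56) - 24 ≡ 13. → (56, 13)
5Q: (56, 13) + (12, 26). λ = (26 - 13)/(12 - 56) ≡ 13/27 mod 71. 27⁻¹ ≡ 50 (mod 71) since 27·50 = 1350 ≡ 1, so λ ≡ 11.
  x = λ² - 56 - 12 = 121 - 68 ≡ 53; y = λ·(56 - 53) - 13 ≡ 20. → (53, 20)
6Q: (53, 20) + (12, 26). λ = (26 - 20)/(12 - 53) ≡ 6/30 mod 71. 30⁻¹ ≡ 45 (mod 71), so λ ≡ 57.
  x = λ² - 53 - 12 = 3249 - 65 ≡ 60; y = λ·(53 - 60) - 20 ≡ 7. → (60, 7)
7Q: (60, 7) + (12, 26). λ = (26 - 7)/(12 - 60) ≡ 19/23 mod 71. 23⁻¹ ≡ 34 (mod 71) since 23·34 = 782 ≡ 1, so λ ≡ 7.
  x = λ² - 60 - 12 = 49 - 72 ≡ 48; y = λ·(60 - 48) - 7 ≡ 6. → (48, 6)
8Q: (48, 6) + (12, 26). λ = (26 - 6)/(12 - 48) ≡ 20/35 mod 71. 35⁻¹ ≡ 69 (mod 71), so λ ≡ 31.
  x = λ² - 48 - 12 = 961 - 60 ≡ 49; y = λ·(48 - 49) - 6 ≡ 34. → (49, 34)

(49, 34)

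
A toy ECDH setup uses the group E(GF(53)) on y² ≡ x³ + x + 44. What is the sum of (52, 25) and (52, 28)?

O

The two points share x = 52 and their y-coordinates satisfy 25 + 28 ≡ 0 (mod 53), so they are inverses. Their sum is ∞.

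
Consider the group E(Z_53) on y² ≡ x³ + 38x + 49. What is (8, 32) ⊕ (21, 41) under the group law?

(8, 32) + (21, 41). λ = (41 - 32)/(21 - 8) ≡ 9/13 mod 53. 13⁻¹ ≡ 49 (mod 53) since 13·49 = 637 ≡ 1, so λ ≡ 17.
  x = λ² - 8 - 21 = 289 - 29 ≡ 48; y = λ·(8 - 48) - 32 ≡ 30. → (48, 30)

(48, 30)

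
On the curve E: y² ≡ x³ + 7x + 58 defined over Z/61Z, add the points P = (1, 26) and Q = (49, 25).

(24, 52)

(1, 26) + (49, 25). λ = (25 - 26)/(49 - 1) ≡ 60/48 mod 61. 48⁻¹ ≡ 14 (mod 61), so λ ≡ 47.
  x = λ² - 1 - 49 = 2209 - 50 ≡ 24; y = λ·(1 - 24) - 26 ≡ 52. → (24, 52)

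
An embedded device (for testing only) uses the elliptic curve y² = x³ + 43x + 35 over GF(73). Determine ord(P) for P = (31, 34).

2P: tangent at (31, 34): λ = (3·31² + 43)/(2·34) ≡ 6/68. 68⁻¹ ≡ 29 (mod 73), so λ ≡ 6·29 ≡ 28.
  x = λ² - 31 - 31 = 784 - 62 ≡ 65; y = λ·(31 - 65) - 34 ≡ 36. → (65, 36)
3P: (65, 36) + (31, 34). λ = (34 - 36)/(31 - 65) ≡ 71/39 mod 73. 39⁻¹ ≡ 15 (mod 73), so λ ≡ 43.
  x = λ² - 65 - 31 = 1849 - 96 ≡ 1; y = λ·(65 - 1) - 36 ≡ 15. → (1, 15)
4P: (1, 15) + (31, 34). λ = (34 - 15)/(31 - 1) ≡ 19/30 mod 73. 30⁻¹ ≡ 56 (mod 73), so λ ≡ 42.
  x = λ² - 1 - 31 = 1764 - 32 ≡ 53; y = λ·(1 - 53) - 15 ≡ 64. → (53, 64)
5P: (53, 64) + (31, 34). λ = (34 - 64)/(31 - 53) ≡ 43/51 mod 73. 51⁻¹ ≡ 63 (mod 73) since 51·63 = 3213 ≡ 1, so λ ≡ 8.
  x = λ² - 53 - 31 = 64 - 84 ≡ 53; y = λ·(53 - 53) - 64 ≡ 9. → (53, 9)
6P: (53, 9) + (31, 34). λ = (34 - 9)/(31 - 53) ≡ 25/51 mod 73. 51⁻¹ ≡ 63 (mod 73), so λ ≡ 42.
  x = λ² - 53 - 31 = 1764 - 84 ≡ 1; y = λ·(53 - 1) - 9 ≡ 58. → (1, 58)
7P: (1, 58) + (31, 34). λ = (34 - 58)/(31 - 1) ≡ 49/30 mod 73. 30⁻¹ ≡ 56 (mod 73), so λ ≡ 43.
  x = λ² - 1 - 31 = 1849 - 32 ≡ 65; y = λ·(1 - 65) - 58 ≡ 37. → (65, 37)
8P: (65, 37) + (31, 34). λ = (34 - 37)/(31 - 65) ≡ 70/39 mod 73. 39⁻¹ ≡ 15 (mod 73), so λ ≡ 28.
  x = λ² - 65 - 31 = 784 - 96 ≡ 31; y = λ·(65 - 31) - 37 ≡ 39. → (31, 39)
9P: (31, 39) + (31, 34): same x and y₁ ≡ -y₂, so the sum is the point at infinity.
9P = the point at infinity, so the order is 9.

9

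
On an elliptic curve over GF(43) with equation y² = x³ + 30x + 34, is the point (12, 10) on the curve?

no

y² = 10² ≡ 14; x³ + 30x + 34 = 2122 ≡ 15 (mod 43). 14 ≠ 15.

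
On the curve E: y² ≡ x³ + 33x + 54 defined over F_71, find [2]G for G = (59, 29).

(33, 35)

tangent at (59, 29): λ = (3·59² + 33)/(2·29) ≡ 39/58. 58⁻¹ ≡ 60 (mod 71) since 58·60 = 3480 ≡ 1, so λ ≡ 39·60 ≡ 68.
  x = λ² - 59 - 59 = 4624 - 118 ≡ 33; y = λ·(59 - 33) - 29 ≡ 35. → (33, 35)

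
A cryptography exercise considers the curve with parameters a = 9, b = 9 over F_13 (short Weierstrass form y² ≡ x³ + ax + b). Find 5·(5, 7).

(0, 3)

Write P = (5, 7).
Double-and-add on 5 = (101)₂. Start with P = (5, 7) for the leading 1-bit.
double: tangent at (5, 7): λ = (3·5² + 9)/(2·7) ≡ 6/1. 1⁻¹ ≡ 1 (mod 13) since 1·1 = 1 ≡ 1, so λ ≡ 6·1 ≡ 6.
  x = λ² - 5 - 5 = 36 - 10 ≡ 0; y = λ·(5 - 0) - 7 ≡ 10. → (0, 10)
double: tangent at (0, 10): λ = (3·0² + 9)/(2·10) ≡ 9/7. 7⁻¹ ≡ 2 (mod 13), so λ ≡ 9·2 ≡ 5.
  x = λ² - 0 - 0 = 25 - 0 ≡ 12; y = λ·(0 - 12) - 10 ≡ 8. → (12, 8)
add P: (12, 8) + (5, 7). λ = (7 - 8)/(5 - 12) ≡ 12/6 mod 13. 6⁻¹ ≡ 11 (mod 13), so λ ≡ 2.
  x = λ² - 12 - 5 = 4 - 17 ≡ 0; y = λ·(12 - 0) - 8 ≡ 3. → (0, 3)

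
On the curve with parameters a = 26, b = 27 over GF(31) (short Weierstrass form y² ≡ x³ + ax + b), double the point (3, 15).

(13, 19)

tangent at (3, 15): λ = (3·3² + 26)/(2·15) ≡ 22/30. 30⁻¹ ≡ 30 (mod 31), so λ ≡ 22·30 ≡ 9.
  x = λ² - 3 - 3 = 81 - 6 ≡ 13; y = λ·(3 - 13) - 15 ≡ 19. → (13, 19)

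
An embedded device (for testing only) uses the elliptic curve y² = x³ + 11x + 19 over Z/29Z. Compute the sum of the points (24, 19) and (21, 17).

(7, 2)

(24, 19) + (21, 17). λ = (17 - 19)/(21 - 24) ≡ 27/26 mod 29. 26⁻¹ ≡ 19 (mod 29) since 26·19 = 494 ≡ 1, so λ ≡ 20.
  x = λ² - 24 - 21 = 400 - 45 ≡ 7; y = λ·(24 - 7) - 19 ≡ 2. → (7, 2)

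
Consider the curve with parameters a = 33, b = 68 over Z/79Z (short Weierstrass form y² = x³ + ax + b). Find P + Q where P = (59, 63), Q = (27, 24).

(39, 70)

(59, 63) + (27, 24). λ = (24 - 63)/(27 - 59) ≡ 40/47 mod 79. 47⁻¹ ≡ 37 (mod 79), so λ ≡ 58.
  x = λ² - 59 - 27 = 3364 - 86 ≡ 39; y = λ·(59 - 39) - 63 ≡ 70. → (39, 70)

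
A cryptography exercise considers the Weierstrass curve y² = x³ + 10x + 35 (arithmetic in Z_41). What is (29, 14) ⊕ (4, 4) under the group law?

(29, 14) + (4, 4). λ = (4 - 14)/(4 - 29) ≡ 31/16 mod 41. 16⁻¹ ≡ 18 (mod 41) since 16·18 = 288 ≡ 1, so λ ≡ 25.
  x = λ² - 29 - 4 = 625 - 33 ≡ 18; y = λ·(29 - 18) - 14 ≡ 15. → (18, 15)

(18, 15)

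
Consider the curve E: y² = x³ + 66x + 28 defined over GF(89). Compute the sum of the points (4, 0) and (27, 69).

(4, 0) + (27, 69). λ = (69 - 0)/(27 - 4) ≡ 69/23 mod 89. 23⁻¹ ≡ 31 (mod 89) since 23·31 = 713 ≡ 1, so λ ≡ 3.
  x = λ² - 4 - 27 = 9 - 31 ≡ 67; y = λ·(4 - 67) - 0 ≡ 78. → (67, 78)

(67, 78)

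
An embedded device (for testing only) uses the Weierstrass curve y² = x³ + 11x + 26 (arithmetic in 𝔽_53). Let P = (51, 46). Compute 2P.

(14, 3)

tangent at (51, 46): λ = (3·51² + 11)/(2·46) ≡ 23/39. 39⁻¹ ≡ 34 (mod 53), so λ ≡ 23·34 ≡ 40.
  x = λ² - 51 - 51 = 1600 - 102 ≡ 14; y = λ·(51 - 14) - 46 ≡ 3. → (14, 3)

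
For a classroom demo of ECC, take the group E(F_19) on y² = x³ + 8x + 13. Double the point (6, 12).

tangent at (6, 12): λ = (3·6² + 8)/(2·12) ≡ 2/5. 5⁻¹ ≡ 4 (mod 19), so λ ≡ 2·4 ≡ 8.
  x = λ² - 6 - 6 = 64 - 12 ≡ 14; y = λ·(6 - 14) - 12 ≡ 0. → (14, 0)

(14, 0)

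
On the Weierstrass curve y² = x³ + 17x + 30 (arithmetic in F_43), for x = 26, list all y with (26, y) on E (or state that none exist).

17, 26

x³ + 17x + 30 = 18048 ≡ 31 (mod 43).
Square roots of 31 mod 43: 17 and 26 (since 17² = 289 ≡ 31).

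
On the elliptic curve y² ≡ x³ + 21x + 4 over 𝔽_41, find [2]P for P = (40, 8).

(35, 20)

tangent at (40, 8): λ = (3·40² + 21)/(2·8) ≡ 24/16. 16⁻¹ ≡ 18 (mod 41), so λ ≡ 24·18 ≡ 22.
  x = λ² - 40 - 40 = 484 - 80 ≡ 35; y = λ·(40 - 35) - 8 ≡ 20. → (35, 20)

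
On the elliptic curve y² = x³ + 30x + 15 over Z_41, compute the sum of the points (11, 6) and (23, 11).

(11, 6) + (23, 11). λ = (11 - 6)/(23 - 11) ≡ 5/12 mod 41. 12⁻¹ ≡ 24 (mod 41) since 12·24 = 288 ≡ 1, so λ ≡ 38.
  x = λ² - 11 - 23 = 1444 - 34 ≡ 16; y = λ·(11 - 16) - 6 ≡ 9. → (16, 9)

(16, 9)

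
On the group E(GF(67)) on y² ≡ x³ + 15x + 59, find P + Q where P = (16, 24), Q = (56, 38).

(16, 24) + (56, 38). λ = (38 - 24)/(56 - 16) ≡ 14/40 mod 67. 40⁻¹ ≡ 62 (mod 67), so λ ≡ 64.
  x = λ² - 16 - 56 = 4096 - 72 ≡ 4; y = λ·(16 - 4) - 24 ≡ 7. → (4, 7)

(4, 7)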